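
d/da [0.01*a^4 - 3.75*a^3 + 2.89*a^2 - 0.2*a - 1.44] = 0.04*a^3 - 11.25*a^2 + 5.78*a - 0.2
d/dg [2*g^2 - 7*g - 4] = 4*g - 7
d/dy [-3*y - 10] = -3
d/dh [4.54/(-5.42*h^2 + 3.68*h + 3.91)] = (49.2136*h - 16.7072)/(-5.42*h^2 + 3.68*h + 3.91)^2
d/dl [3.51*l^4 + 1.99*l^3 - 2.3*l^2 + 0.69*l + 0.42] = 14.04*l^3 + 5.97*l^2 - 4.6*l + 0.69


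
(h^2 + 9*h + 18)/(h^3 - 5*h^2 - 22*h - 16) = (h^2 + 9*h + 18)/(h^3 - 5*h^2 - 22*h - 16)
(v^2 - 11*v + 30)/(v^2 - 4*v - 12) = (v - 5)/(v + 2)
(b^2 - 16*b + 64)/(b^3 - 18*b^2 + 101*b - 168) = (b - 8)/(b^2 - 10*b + 21)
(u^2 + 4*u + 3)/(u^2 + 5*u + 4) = (u + 3)/(u + 4)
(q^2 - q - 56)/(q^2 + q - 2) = (q^2 - q - 56)/(q^2 + q - 2)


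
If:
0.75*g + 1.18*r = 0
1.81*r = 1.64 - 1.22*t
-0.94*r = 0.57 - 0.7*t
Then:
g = -0.30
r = 0.19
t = 1.07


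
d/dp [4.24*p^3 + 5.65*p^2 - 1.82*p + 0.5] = 12.72*p^2 + 11.3*p - 1.82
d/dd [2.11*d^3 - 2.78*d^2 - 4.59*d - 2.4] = 6.33*d^2 - 5.56*d - 4.59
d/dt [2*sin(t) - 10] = 2*cos(t)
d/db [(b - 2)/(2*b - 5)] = -1/(2*b - 5)^2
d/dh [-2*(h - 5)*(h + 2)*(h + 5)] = -6*h^2 - 8*h + 50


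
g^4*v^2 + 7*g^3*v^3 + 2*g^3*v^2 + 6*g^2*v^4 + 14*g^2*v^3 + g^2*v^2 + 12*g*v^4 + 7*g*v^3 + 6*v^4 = (g + v)*(g + 6*v)*(g*v + v)^2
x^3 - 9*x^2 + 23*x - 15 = (x - 5)*(x - 3)*(x - 1)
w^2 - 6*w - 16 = (w - 8)*(w + 2)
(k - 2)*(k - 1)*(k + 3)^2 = k^4 + 3*k^3 - 7*k^2 - 15*k + 18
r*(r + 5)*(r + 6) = r^3 + 11*r^2 + 30*r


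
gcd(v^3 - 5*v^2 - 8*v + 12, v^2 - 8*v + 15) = 1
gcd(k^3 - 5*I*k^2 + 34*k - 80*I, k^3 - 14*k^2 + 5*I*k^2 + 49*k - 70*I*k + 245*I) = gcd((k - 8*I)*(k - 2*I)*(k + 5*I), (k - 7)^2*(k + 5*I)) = k + 5*I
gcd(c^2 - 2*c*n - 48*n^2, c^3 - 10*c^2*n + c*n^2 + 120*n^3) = c - 8*n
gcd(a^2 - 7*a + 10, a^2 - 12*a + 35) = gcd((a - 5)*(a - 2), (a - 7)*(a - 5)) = a - 5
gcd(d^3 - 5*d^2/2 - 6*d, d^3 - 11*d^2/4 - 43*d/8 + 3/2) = d^2 - 5*d/2 - 6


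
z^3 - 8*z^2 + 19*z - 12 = (z - 4)*(z - 3)*(z - 1)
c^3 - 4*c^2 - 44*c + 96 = (c - 8)*(c - 2)*(c + 6)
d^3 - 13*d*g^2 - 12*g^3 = (d - 4*g)*(d + g)*(d + 3*g)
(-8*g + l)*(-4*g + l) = 32*g^2 - 12*g*l + l^2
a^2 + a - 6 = (a - 2)*(a + 3)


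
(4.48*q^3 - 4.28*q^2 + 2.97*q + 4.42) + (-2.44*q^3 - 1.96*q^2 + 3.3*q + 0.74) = 2.04*q^3 - 6.24*q^2 + 6.27*q + 5.16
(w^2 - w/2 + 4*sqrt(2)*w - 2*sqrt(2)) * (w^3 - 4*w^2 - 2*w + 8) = w^5 - 9*w^4/2 + 4*sqrt(2)*w^4 - 18*sqrt(2)*w^3 + 9*w^2 - 4*w + 36*sqrt(2)*w - 16*sqrt(2)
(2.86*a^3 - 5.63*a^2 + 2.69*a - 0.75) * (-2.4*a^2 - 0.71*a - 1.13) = -6.864*a^5 + 11.4814*a^4 - 5.6905*a^3 + 6.252*a^2 - 2.5072*a + 0.8475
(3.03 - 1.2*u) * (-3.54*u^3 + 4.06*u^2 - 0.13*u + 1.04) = 4.248*u^4 - 15.5982*u^3 + 12.4578*u^2 - 1.6419*u + 3.1512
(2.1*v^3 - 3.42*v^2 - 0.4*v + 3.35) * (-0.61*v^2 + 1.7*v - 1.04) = -1.281*v^5 + 5.6562*v^4 - 7.754*v^3 + 0.8333*v^2 + 6.111*v - 3.484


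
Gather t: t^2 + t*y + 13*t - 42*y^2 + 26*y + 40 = t^2 + t*(y + 13) - 42*y^2 + 26*y + 40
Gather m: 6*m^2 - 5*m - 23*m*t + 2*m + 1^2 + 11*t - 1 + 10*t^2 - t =6*m^2 + m*(-23*t - 3) + 10*t^2 + 10*t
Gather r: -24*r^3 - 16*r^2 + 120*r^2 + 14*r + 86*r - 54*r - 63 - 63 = -24*r^3 + 104*r^2 + 46*r - 126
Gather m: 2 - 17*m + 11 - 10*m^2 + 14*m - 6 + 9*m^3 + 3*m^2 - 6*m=9*m^3 - 7*m^2 - 9*m + 7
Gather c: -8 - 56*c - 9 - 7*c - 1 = -63*c - 18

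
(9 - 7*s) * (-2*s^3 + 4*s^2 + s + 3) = 14*s^4 - 46*s^3 + 29*s^2 - 12*s + 27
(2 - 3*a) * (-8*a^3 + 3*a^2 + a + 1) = 24*a^4 - 25*a^3 + 3*a^2 - a + 2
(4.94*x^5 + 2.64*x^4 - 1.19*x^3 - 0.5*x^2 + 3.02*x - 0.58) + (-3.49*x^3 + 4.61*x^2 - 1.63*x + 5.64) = 4.94*x^5 + 2.64*x^4 - 4.68*x^3 + 4.11*x^2 + 1.39*x + 5.06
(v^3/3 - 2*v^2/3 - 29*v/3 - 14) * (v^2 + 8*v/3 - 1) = v^5/3 + 2*v^4/9 - 106*v^3/9 - 352*v^2/9 - 83*v/3 + 14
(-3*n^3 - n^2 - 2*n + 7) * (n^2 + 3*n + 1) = -3*n^5 - 10*n^4 - 8*n^3 + 19*n + 7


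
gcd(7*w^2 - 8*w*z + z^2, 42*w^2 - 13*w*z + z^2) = -7*w + z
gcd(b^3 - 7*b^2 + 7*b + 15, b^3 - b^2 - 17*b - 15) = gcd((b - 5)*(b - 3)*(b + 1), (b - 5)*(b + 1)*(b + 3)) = b^2 - 4*b - 5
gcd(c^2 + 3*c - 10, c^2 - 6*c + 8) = c - 2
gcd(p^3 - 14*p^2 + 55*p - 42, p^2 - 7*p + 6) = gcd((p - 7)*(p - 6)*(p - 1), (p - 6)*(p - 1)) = p^2 - 7*p + 6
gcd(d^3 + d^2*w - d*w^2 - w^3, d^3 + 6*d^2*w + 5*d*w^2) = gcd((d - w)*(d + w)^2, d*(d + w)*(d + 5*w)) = d + w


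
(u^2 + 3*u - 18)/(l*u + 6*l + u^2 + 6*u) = (u - 3)/(l + u)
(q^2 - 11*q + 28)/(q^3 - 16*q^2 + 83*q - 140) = 1/(q - 5)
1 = 1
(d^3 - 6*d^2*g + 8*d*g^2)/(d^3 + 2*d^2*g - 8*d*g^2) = (d - 4*g)/(d + 4*g)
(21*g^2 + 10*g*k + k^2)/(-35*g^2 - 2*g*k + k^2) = (-21*g^2 - 10*g*k - k^2)/(35*g^2 + 2*g*k - k^2)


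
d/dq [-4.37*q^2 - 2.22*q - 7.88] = -8.74*q - 2.22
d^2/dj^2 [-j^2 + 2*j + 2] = -2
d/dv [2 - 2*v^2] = -4*v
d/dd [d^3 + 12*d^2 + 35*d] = 3*d^2 + 24*d + 35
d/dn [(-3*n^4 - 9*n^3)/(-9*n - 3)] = n^2*(9*n^2 + 22*n + 9)/(9*n^2 + 6*n + 1)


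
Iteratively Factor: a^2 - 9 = (a - 3)*(a + 3)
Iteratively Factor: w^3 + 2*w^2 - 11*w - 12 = (w + 4)*(w^2 - 2*w - 3) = (w - 3)*(w + 4)*(w + 1)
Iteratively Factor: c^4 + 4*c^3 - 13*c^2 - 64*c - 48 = (c + 3)*(c^3 + c^2 - 16*c - 16) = (c + 1)*(c + 3)*(c^2 - 16) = (c - 4)*(c + 1)*(c + 3)*(c + 4)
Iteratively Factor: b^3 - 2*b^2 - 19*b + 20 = (b - 1)*(b^2 - b - 20) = (b - 1)*(b + 4)*(b - 5)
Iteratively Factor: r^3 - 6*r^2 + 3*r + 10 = (r - 5)*(r^2 - r - 2) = (r - 5)*(r + 1)*(r - 2)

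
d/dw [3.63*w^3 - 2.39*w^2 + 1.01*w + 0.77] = 10.89*w^2 - 4.78*w + 1.01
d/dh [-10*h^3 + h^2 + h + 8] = -30*h^2 + 2*h + 1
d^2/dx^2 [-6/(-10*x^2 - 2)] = 30*(15*x^2 - 1)/(5*x^2 + 1)^3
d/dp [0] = 0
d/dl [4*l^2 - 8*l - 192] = 8*l - 8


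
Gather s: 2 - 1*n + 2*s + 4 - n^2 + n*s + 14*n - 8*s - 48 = -n^2 + 13*n + s*(n - 6) - 42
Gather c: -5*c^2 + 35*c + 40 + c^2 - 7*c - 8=-4*c^2 + 28*c + 32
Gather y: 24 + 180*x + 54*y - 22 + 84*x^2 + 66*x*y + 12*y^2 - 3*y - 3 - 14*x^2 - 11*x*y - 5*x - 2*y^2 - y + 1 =70*x^2 + 175*x + 10*y^2 + y*(55*x + 50)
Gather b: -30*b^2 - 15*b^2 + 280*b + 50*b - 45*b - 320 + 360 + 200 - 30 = -45*b^2 + 285*b + 210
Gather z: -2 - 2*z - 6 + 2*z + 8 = 0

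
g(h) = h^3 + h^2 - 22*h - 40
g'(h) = 3*h^2 + 2*h - 22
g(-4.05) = -0.93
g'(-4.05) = 19.11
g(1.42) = -66.36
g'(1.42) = -13.11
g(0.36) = -47.74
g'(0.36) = -20.89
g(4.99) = -0.63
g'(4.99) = 62.68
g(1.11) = -61.82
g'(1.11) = -16.08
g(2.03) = -72.17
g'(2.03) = -5.58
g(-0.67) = -25.11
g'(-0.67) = -21.99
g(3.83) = -53.41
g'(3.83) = 29.67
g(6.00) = 80.00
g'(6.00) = 98.00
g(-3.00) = 8.00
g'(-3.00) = -1.00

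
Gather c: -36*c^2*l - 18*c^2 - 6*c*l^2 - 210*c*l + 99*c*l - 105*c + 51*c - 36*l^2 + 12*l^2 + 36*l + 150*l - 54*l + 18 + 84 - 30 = c^2*(-36*l - 18) + c*(-6*l^2 - 111*l - 54) - 24*l^2 + 132*l + 72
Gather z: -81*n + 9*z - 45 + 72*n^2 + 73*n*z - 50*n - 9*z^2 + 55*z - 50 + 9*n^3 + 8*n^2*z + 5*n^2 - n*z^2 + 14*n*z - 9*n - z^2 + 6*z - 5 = 9*n^3 + 77*n^2 - 140*n + z^2*(-n - 10) + z*(8*n^2 + 87*n + 70) - 100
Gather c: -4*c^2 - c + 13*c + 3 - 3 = -4*c^2 + 12*c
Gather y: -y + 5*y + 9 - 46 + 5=4*y - 32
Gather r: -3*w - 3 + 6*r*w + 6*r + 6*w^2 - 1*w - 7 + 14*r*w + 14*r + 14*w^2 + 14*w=r*(20*w + 20) + 20*w^2 + 10*w - 10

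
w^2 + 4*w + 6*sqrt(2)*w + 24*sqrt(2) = (w + 4)*(w + 6*sqrt(2))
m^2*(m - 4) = m^3 - 4*m^2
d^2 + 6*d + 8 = (d + 2)*(d + 4)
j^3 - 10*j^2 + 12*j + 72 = (j - 6)^2*(j + 2)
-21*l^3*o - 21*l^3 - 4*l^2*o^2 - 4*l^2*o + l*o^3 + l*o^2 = (-7*l + o)*(3*l + o)*(l*o + l)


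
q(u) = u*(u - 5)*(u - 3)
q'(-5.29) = 183.59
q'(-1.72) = 51.40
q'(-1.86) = 55.14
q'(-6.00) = 219.00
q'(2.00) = -5.00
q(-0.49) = -9.39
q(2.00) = 6.00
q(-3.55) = -198.81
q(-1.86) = -62.01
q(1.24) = 8.21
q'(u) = u*(u - 5) + u*(u - 3) + (u - 5)*(u - 3) = 3*u^2 - 16*u + 15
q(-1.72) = -54.56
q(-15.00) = -5400.00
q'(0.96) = 2.40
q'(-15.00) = 930.00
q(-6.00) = -594.00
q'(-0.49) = 23.56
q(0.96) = 7.91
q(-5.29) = -451.26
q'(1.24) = -0.23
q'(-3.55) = 109.61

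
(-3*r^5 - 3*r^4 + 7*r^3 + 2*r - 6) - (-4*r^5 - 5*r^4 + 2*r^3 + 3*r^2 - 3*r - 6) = r^5 + 2*r^4 + 5*r^3 - 3*r^2 + 5*r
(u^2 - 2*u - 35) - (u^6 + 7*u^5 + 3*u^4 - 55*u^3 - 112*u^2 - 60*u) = -u^6 - 7*u^5 - 3*u^4 + 55*u^3 + 113*u^2 + 58*u - 35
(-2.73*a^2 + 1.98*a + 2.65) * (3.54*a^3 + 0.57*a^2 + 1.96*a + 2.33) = -9.6642*a^5 + 5.4531*a^4 + 5.1588*a^3 - 0.969600000000001*a^2 + 9.8074*a + 6.1745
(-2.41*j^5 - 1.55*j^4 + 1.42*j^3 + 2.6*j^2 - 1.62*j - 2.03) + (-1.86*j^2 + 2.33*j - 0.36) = -2.41*j^5 - 1.55*j^4 + 1.42*j^3 + 0.74*j^2 + 0.71*j - 2.39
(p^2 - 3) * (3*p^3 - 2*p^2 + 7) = 3*p^5 - 2*p^4 - 9*p^3 + 13*p^2 - 21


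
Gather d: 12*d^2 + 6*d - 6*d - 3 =12*d^2 - 3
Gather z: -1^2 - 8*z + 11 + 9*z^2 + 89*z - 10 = 9*z^2 + 81*z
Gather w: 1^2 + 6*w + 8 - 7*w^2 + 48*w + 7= -7*w^2 + 54*w + 16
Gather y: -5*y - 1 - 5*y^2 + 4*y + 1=-5*y^2 - y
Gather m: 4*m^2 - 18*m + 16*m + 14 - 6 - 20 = 4*m^2 - 2*m - 12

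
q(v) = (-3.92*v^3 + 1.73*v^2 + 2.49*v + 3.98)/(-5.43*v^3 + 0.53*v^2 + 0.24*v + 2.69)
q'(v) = (-11.76*v^2 + 3.46*v + 2.49)/(-5.43*v^3 + 0.53*v^2 + 0.24*v + 2.69) + (16.29*v^2 - 1.06*v - 0.24)*(-3.92*v^3 + 1.73*v^2 + 2.49*v + 3.98)/(-5.43*v^3 + 0.53*v^2 + 0.24*v + 2.69)^2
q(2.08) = 0.43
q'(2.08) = 0.28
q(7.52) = 0.68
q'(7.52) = 0.01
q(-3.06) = 0.77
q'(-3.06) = 0.01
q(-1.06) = 0.84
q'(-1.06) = 0.18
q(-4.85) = 0.76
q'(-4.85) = 0.00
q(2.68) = 0.54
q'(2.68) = 0.12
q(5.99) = 0.67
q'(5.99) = 0.01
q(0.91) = -6.35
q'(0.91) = 110.19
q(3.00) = 0.57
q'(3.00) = 0.08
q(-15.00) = 0.74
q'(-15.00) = 0.00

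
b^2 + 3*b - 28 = (b - 4)*(b + 7)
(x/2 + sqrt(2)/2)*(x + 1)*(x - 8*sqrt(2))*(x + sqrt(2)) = x^4/2 - 3*sqrt(2)*x^3 + x^3/2 - 15*x^2 - 3*sqrt(2)*x^2 - 15*x - 8*sqrt(2)*x - 8*sqrt(2)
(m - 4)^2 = m^2 - 8*m + 16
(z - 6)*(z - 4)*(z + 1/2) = z^3 - 19*z^2/2 + 19*z + 12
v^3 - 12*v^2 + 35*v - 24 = (v - 8)*(v - 3)*(v - 1)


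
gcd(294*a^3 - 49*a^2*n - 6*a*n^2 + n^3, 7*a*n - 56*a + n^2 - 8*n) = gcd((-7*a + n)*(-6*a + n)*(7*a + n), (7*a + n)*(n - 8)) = 7*a + n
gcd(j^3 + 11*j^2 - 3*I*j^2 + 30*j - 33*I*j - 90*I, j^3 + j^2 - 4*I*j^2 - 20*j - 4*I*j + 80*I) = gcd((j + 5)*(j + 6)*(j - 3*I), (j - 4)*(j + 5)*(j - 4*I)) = j + 5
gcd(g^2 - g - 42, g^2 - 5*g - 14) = g - 7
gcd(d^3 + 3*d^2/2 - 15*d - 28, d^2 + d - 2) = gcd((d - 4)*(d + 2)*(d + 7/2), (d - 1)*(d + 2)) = d + 2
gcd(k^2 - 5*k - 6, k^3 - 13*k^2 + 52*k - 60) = k - 6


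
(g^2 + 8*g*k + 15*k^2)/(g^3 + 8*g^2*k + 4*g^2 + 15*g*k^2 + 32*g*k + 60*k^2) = 1/(g + 4)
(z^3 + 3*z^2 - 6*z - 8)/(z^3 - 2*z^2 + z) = (z^3 + 3*z^2 - 6*z - 8)/(z*(z^2 - 2*z + 1))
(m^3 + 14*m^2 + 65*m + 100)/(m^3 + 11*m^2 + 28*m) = (m^2 + 10*m + 25)/(m*(m + 7))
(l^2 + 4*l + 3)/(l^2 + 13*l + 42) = (l^2 + 4*l + 3)/(l^2 + 13*l + 42)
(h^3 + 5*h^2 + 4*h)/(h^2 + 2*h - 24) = h*(h^2 + 5*h + 4)/(h^2 + 2*h - 24)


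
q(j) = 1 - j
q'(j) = -1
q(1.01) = -0.01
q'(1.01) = -1.00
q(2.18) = -1.18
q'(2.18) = -1.00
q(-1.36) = 2.36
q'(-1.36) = -1.00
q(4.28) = -3.28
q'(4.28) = -1.00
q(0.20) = 0.80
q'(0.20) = -1.00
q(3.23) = -2.23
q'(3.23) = -1.00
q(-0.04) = 1.04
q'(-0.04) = -1.00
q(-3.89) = 4.89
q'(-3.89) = -1.00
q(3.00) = -2.00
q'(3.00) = -1.00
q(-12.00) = 13.00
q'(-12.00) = -1.00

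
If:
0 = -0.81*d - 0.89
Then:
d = -1.10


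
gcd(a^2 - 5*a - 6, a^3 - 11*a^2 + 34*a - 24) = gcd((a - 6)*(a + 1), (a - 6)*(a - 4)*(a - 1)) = a - 6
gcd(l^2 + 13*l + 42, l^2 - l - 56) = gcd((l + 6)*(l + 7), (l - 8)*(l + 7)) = l + 7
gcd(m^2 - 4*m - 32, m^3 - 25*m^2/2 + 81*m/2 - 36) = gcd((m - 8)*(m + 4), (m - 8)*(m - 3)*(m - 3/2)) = m - 8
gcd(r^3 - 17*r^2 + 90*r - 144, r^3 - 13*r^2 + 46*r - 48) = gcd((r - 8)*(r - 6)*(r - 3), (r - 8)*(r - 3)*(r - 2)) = r^2 - 11*r + 24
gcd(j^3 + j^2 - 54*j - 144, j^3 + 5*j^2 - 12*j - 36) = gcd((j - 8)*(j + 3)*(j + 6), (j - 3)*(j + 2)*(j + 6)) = j + 6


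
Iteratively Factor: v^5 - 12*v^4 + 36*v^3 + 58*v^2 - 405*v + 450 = (v - 5)*(v^4 - 7*v^3 + v^2 + 63*v - 90) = (v - 5)*(v + 3)*(v^3 - 10*v^2 + 31*v - 30) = (v - 5)*(v - 3)*(v + 3)*(v^2 - 7*v + 10) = (v - 5)^2*(v - 3)*(v + 3)*(v - 2)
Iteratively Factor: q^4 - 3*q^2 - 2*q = (q + 1)*(q^3 - q^2 - 2*q) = (q - 2)*(q + 1)*(q^2 + q) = (q - 2)*(q + 1)^2*(q)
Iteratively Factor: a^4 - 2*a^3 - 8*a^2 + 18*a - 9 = (a + 3)*(a^3 - 5*a^2 + 7*a - 3) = (a - 1)*(a + 3)*(a^2 - 4*a + 3) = (a - 1)^2*(a + 3)*(a - 3)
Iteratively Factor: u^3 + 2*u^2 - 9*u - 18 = (u - 3)*(u^2 + 5*u + 6) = (u - 3)*(u + 3)*(u + 2)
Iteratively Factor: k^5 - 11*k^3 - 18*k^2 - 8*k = (k - 4)*(k^4 + 4*k^3 + 5*k^2 + 2*k) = k*(k - 4)*(k^3 + 4*k^2 + 5*k + 2) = k*(k - 4)*(k + 1)*(k^2 + 3*k + 2) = k*(k - 4)*(k + 1)^2*(k + 2)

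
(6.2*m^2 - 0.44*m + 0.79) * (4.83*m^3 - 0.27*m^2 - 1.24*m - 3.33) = 29.946*m^5 - 3.7992*m^4 - 3.7535*m^3 - 20.3137*m^2 + 0.4856*m - 2.6307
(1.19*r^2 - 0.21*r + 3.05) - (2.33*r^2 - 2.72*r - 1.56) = -1.14*r^2 + 2.51*r + 4.61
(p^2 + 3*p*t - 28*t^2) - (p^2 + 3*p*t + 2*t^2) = -30*t^2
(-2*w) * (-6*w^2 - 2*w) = 12*w^3 + 4*w^2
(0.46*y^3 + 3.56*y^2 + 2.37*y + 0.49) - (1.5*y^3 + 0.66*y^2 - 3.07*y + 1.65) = -1.04*y^3 + 2.9*y^2 + 5.44*y - 1.16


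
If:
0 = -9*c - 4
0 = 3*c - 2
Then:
No Solution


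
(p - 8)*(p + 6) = p^2 - 2*p - 48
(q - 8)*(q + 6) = q^2 - 2*q - 48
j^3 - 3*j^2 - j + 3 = (j - 3)*(j - 1)*(j + 1)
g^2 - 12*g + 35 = (g - 7)*(g - 5)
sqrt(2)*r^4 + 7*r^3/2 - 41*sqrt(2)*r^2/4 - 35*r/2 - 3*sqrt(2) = (r - 2*sqrt(2))*(r + sqrt(2)/2)*(r + 3*sqrt(2))*(sqrt(2)*r + 1/2)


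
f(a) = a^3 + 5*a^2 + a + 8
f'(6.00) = 169.00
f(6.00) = 410.00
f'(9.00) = 334.00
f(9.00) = 1151.00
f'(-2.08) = -6.82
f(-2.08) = 18.55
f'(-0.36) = -2.21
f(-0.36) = 8.24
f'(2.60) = 47.28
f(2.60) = 61.98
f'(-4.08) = 10.14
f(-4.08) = 19.23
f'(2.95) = 56.61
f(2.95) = 80.13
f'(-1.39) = -7.10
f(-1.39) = 13.58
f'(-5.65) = 40.27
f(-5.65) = -18.40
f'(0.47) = 6.36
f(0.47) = 9.68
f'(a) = 3*a^2 + 10*a + 1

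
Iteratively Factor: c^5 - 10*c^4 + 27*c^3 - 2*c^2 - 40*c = (c + 1)*(c^4 - 11*c^3 + 38*c^2 - 40*c) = c*(c + 1)*(c^3 - 11*c^2 + 38*c - 40) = c*(c - 5)*(c + 1)*(c^2 - 6*c + 8) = c*(c - 5)*(c - 4)*(c + 1)*(c - 2)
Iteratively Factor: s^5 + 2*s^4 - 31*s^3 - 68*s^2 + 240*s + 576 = (s + 4)*(s^4 - 2*s^3 - 23*s^2 + 24*s + 144) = (s - 4)*(s + 4)*(s^3 + 2*s^2 - 15*s - 36) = (s - 4)^2*(s + 4)*(s^2 + 6*s + 9) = (s - 4)^2*(s + 3)*(s + 4)*(s + 3)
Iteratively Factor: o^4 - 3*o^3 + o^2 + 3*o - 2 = (o + 1)*(o^3 - 4*o^2 + 5*o - 2) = (o - 2)*(o + 1)*(o^2 - 2*o + 1) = (o - 2)*(o - 1)*(o + 1)*(o - 1)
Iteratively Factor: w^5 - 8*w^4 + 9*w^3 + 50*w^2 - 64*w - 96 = (w + 2)*(w^4 - 10*w^3 + 29*w^2 - 8*w - 48) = (w - 3)*(w + 2)*(w^3 - 7*w^2 + 8*w + 16) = (w - 4)*(w - 3)*(w + 2)*(w^2 - 3*w - 4) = (w - 4)*(w - 3)*(w + 1)*(w + 2)*(w - 4)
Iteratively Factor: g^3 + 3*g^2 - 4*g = (g + 4)*(g^2 - g) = g*(g + 4)*(g - 1)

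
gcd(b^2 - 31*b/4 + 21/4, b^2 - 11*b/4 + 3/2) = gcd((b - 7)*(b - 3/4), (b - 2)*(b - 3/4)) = b - 3/4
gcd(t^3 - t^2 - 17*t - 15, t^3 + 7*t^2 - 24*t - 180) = t - 5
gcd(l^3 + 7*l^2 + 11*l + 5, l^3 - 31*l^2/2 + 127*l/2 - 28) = 1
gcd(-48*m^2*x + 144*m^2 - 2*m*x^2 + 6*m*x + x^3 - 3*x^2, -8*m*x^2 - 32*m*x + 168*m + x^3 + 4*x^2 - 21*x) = -8*m*x + 24*m + x^2 - 3*x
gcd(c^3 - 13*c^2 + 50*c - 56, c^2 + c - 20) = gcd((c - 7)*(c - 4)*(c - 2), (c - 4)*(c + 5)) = c - 4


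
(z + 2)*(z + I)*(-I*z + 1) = -I*z^3 + 2*z^2 - 2*I*z^2 + 4*z + I*z + 2*I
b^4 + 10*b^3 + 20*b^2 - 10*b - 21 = (b - 1)*(b + 1)*(b + 3)*(b + 7)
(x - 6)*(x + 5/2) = x^2 - 7*x/2 - 15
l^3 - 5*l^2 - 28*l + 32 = (l - 8)*(l - 1)*(l + 4)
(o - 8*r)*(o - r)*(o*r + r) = o^3*r - 9*o^2*r^2 + o^2*r + 8*o*r^3 - 9*o*r^2 + 8*r^3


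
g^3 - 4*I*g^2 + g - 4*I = (g - 4*I)*(g - I)*(g + I)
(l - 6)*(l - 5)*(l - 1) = l^3 - 12*l^2 + 41*l - 30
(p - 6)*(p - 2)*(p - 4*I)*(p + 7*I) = p^4 - 8*p^3 + 3*I*p^3 + 40*p^2 - 24*I*p^2 - 224*p + 36*I*p + 336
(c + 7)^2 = c^2 + 14*c + 49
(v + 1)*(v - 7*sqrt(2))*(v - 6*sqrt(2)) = v^3 - 13*sqrt(2)*v^2 + v^2 - 13*sqrt(2)*v + 84*v + 84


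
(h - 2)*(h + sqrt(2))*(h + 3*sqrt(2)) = h^3 - 2*h^2 + 4*sqrt(2)*h^2 - 8*sqrt(2)*h + 6*h - 12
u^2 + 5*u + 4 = (u + 1)*(u + 4)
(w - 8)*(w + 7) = w^2 - w - 56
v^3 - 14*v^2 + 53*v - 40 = (v - 8)*(v - 5)*(v - 1)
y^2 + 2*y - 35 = (y - 5)*(y + 7)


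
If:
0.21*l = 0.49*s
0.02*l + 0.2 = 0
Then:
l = -10.00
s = -4.29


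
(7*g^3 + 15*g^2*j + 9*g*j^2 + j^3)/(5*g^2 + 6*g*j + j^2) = (7*g^2 + 8*g*j + j^2)/(5*g + j)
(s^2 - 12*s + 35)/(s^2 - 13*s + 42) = (s - 5)/(s - 6)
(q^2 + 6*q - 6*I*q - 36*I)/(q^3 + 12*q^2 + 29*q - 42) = (q - 6*I)/(q^2 + 6*q - 7)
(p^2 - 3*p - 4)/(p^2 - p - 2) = (p - 4)/(p - 2)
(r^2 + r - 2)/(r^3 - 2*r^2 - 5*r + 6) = 1/(r - 3)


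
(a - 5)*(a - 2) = a^2 - 7*a + 10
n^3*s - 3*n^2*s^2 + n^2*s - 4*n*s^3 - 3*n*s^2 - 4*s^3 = (n - 4*s)*(n + s)*(n*s + s)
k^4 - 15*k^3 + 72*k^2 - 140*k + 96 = (k - 8)*(k - 3)*(k - 2)^2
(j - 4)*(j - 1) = j^2 - 5*j + 4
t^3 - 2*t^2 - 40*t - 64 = (t - 8)*(t + 2)*(t + 4)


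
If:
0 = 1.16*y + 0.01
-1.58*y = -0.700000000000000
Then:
No Solution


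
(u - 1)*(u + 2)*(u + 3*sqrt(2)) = u^3 + u^2 + 3*sqrt(2)*u^2 - 2*u + 3*sqrt(2)*u - 6*sqrt(2)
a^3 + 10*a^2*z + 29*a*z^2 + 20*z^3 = (a + z)*(a + 4*z)*(a + 5*z)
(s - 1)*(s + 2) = s^2 + s - 2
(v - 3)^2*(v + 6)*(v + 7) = v^4 + 7*v^3 - 27*v^2 - 135*v + 378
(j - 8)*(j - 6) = j^2 - 14*j + 48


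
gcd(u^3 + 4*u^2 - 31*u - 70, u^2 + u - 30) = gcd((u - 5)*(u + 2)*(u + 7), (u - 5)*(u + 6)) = u - 5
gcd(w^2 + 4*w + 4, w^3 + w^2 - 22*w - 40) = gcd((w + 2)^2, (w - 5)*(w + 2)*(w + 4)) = w + 2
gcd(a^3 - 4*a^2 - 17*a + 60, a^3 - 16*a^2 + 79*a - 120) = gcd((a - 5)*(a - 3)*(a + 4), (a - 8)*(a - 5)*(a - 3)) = a^2 - 8*a + 15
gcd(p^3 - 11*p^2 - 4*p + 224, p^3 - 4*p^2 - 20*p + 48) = p + 4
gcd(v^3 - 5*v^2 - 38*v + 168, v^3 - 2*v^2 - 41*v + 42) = v^2 - v - 42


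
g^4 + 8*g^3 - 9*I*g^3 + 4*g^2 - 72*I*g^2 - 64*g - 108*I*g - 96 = (g + 2)*(g + 6)*(g - 8*I)*(g - I)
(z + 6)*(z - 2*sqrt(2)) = z^2 - 2*sqrt(2)*z + 6*z - 12*sqrt(2)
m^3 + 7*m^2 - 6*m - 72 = (m - 3)*(m + 4)*(m + 6)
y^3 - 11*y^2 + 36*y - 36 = (y - 6)*(y - 3)*(y - 2)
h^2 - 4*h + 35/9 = (h - 7/3)*(h - 5/3)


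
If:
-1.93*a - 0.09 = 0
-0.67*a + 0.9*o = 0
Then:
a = -0.05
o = -0.03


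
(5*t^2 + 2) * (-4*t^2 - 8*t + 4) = -20*t^4 - 40*t^3 + 12*t^2 - 16*t + 8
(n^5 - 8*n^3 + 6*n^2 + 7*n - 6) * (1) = n^5 - 8*n^3 + 6*n^2 + 7*n - 6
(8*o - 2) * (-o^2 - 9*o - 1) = -8*o^3 - 70*o^2 + 10*o + 2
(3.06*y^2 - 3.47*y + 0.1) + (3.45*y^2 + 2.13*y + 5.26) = 6.51*y^2 - 1.34*y + 5.36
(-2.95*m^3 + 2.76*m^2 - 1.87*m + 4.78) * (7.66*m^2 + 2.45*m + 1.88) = -22.597*m^5 + 13.9141*m^4 - 13.1082*m^3 + 37.2221*m^2 + 8.1954*m + 8.9864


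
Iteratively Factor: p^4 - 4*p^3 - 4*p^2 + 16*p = (p + 2)*(p^3 - 6*p^2 + 8*p) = (p - 2)*(p + 2)*(p^2 - 4*p) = p*(p - 2)*(p + 2)*(p - 4)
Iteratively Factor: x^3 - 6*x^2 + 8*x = (x - 4)*(x^2 - 2*x) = x*(x - 4)*(x - 2)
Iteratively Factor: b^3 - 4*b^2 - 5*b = (b)*(b^2 - 4*b - 5) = b*(b - 5)*(b + 1)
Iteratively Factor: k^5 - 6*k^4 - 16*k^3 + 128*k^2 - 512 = (k - 4)*(k^4 - 2*k^3 - 24*k^2 + 32*k + 128) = (k - 4)^2*(k^3 + 2*k^2 - 16*k - 32) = (k - 4)^2*(k + 2)*(k^2 - 16) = (k - 4)^3*(k + 2)*(k + 4)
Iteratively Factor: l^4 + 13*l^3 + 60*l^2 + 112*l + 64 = (l + 4)*(l^3 + 9*l^2 + 24*l + 16) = (l + 4)^2*(l^2 + 5*l + 4) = (l + 1)*(l + 4)^2*(l + 4)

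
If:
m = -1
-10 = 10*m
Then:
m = -1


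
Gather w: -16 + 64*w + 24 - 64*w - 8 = 0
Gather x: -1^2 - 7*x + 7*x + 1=0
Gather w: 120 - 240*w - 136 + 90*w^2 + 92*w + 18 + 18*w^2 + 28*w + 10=108*w^2 - 120*w + 12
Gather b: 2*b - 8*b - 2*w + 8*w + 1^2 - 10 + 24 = -6*b + 6*w + 15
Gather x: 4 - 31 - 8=-35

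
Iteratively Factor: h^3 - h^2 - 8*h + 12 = (h - 2)*(h^2 + h - 6) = (h - 2)^2*(h + 3)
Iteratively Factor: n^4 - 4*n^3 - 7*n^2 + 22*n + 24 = (n - 3)*(n^3 - n^2 - 10*n - 8) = (n - 3)*(n + 2)*(n^2 - 3*n - 4) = (n - 4)*(n - 3)*(n + 2)*(n + 1)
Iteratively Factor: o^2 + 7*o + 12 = (o + 3)*(o + 4)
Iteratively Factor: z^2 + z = (z + 1)*(z)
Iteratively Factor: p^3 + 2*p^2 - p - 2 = (p + 1)*(p^2 + p - 2) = (p - 1)*(p + 1)*(p + 2)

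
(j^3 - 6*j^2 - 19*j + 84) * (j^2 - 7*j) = j^5 - 13*j^4 + 23*j^3 + 217*j^2 - 588*j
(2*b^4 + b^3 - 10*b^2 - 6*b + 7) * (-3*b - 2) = -6*b^5 - 7*b^4 + 28*b^3 + 38*b^2 - 9*b - 14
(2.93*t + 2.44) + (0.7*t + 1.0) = 3.63*t + 3.44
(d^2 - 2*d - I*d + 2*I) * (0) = 0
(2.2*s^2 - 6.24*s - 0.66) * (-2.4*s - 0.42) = -5.28*s^3 + 14.052*s^2 + 4.2048*s + 0.2772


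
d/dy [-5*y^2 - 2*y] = -10*y - 2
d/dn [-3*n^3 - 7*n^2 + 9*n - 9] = -9*n^2 - 14*n + 9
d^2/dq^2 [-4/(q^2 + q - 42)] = 8*(q^2 + q - (2*q + 1)^2 - 42)/(q^2 + q - 42)^3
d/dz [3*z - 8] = 3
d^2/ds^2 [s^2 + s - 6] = 2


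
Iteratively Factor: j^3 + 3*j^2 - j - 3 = (j + 1)*(j^2 + 2*j - 3) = (j + 1)*(j + 3)*(j - 1)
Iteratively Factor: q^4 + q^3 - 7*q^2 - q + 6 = (q + 1)*(q^3 - 7*q + 6) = (q + 1)*(q + 3)*(q^2 - 3*q + 2) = (q - 1)*(q + 1)*(q + 3)*(q - 2)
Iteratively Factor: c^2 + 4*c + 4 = (c + 2)*(c + 2)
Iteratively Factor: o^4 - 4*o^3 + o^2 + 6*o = (o)*(o^3 - 4*o^2 + o + 6) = o*(o - 2)*(o^2 - 2*o - 3) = o*(o - 2)*(o + 1)*(o - 3)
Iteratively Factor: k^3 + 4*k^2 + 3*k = (k)*(k^2 + 4*k + 3) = k*(k + 1)*(k + 3)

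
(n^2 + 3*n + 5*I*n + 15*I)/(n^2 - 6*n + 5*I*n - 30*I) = (n + 3)/(n - 6)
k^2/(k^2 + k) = k/(k + 1)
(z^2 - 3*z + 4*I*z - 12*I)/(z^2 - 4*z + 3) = (z + 4*I)/(z - 1)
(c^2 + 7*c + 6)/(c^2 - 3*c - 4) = (c + 6)/(c - 4)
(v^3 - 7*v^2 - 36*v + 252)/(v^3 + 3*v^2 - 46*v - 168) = (v - 6)/(v + 4)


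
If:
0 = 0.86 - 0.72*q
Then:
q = 1.19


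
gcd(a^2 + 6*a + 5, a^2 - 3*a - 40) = a + 5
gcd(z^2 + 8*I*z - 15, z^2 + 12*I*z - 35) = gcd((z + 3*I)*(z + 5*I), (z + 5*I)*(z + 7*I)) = z + 5*I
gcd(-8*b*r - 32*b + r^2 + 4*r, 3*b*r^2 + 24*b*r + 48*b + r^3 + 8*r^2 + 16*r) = r + 4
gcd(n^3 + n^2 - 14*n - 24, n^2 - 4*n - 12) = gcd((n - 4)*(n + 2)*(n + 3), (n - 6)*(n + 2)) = n + 2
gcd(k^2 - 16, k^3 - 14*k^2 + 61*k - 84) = k - 4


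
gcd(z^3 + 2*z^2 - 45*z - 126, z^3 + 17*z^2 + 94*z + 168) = z + 6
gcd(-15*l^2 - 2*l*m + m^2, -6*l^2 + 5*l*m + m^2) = 1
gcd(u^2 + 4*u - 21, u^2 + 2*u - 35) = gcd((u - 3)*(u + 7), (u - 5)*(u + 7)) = u + 7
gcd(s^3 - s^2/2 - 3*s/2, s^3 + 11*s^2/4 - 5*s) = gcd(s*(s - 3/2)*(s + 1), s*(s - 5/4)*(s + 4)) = s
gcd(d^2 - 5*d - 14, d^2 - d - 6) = d + 2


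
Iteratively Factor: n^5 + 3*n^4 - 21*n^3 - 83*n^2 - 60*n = (n + 3)*(n^4 - 21*n^2 - 20*n) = (n + 1)*(n + 3)*(n^3 - n^2 - 20*n) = n*(n + 1)*(n + 3)*(n^2 - n - 20) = n*(n - 5)*(n + 1)*(n + 3)*(n + 4)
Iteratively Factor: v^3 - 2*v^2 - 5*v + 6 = (v - 1)*(v^2 - v - 6) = (v - 1)*(v + 2)*(v - 3)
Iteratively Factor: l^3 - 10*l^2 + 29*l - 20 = (l - 5)*(l^2 - 5*l + 4) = (l - 5)*(l - 4)*(l - 1)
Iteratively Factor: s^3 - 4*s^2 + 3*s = (s - 3)*(s^2 - s) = s*(s - 3)*(s - 1)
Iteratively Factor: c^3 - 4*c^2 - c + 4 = (c - 4)*(c^2 - 1) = (c - 4)*(c + 1)*(c - 1)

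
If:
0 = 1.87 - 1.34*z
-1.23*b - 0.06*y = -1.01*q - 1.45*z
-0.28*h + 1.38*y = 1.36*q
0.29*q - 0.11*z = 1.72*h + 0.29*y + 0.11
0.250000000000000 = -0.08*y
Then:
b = -0.78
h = -0.16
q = -3.14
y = -3.12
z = 1.40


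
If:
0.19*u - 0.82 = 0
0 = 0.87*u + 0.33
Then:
No Solution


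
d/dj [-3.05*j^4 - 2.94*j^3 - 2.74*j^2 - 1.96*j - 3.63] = -12.2*j^3 - 8.82*j^2 - 5.48*j - 1.96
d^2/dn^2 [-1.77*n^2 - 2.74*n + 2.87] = -3.54000000000000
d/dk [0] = 0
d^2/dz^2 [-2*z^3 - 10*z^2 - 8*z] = -12*z - 20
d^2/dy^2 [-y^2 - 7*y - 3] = -2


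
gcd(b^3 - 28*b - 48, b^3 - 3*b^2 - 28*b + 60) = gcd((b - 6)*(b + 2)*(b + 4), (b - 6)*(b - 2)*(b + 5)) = b - 6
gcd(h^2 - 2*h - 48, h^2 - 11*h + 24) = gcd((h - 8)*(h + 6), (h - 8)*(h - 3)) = h - 8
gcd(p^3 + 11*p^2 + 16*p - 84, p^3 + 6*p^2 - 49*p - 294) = p^2 + 13*p + 42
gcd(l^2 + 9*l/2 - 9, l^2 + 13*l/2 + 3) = l + 6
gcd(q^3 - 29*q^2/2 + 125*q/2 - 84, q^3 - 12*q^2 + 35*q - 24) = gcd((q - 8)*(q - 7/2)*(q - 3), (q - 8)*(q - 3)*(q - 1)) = q^2 - 11*q + 24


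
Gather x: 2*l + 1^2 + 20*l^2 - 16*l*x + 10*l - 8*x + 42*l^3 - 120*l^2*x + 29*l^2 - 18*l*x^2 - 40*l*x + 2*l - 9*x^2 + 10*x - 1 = 42*l^3 + 49*l^2 + 14*l + x^2*(-18*l - 9) + x*(-120*l^2 - 56*l + 2)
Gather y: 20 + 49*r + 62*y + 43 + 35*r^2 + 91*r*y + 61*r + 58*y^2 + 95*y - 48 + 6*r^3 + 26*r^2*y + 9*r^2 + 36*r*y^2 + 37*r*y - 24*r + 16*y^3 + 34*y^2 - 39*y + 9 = 6*r^3 + 44*r^2 + 86*r + 16*y^3 + y^2*(36*r + 92) + y*(26*r^2 + 128*r + 118) + 24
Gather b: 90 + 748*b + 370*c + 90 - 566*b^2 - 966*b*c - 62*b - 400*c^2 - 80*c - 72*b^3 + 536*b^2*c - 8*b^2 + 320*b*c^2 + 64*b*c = -72*b^3 + b^2*(536*c - 574) + b*(320*c^2 - 902*c + 686) - 400*c^2 + 290*c + 180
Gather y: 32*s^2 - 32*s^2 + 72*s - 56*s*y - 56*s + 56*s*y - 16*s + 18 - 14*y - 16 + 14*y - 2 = 0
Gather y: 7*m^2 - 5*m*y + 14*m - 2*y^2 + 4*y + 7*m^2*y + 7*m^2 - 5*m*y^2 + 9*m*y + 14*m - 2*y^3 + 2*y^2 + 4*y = 14*m^2 - 5*m*y^2 + 28*m - 2*y^3 + y*(7*m^2 + 4*m + 8)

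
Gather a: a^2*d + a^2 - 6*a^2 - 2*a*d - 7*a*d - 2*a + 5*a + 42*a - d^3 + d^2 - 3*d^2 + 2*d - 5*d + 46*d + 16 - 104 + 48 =a^2*(d - 5) + a*(45 - 9*d) - d^3 - 2*d^2 + 43*d - 40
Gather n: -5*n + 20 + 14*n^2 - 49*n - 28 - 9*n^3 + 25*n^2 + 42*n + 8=-9*n^3 + 39*n^2 - 12*n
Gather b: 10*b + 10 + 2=10*b + 12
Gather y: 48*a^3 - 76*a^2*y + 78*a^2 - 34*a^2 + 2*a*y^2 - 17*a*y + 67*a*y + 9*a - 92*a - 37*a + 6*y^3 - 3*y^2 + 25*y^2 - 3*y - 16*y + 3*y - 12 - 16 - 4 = 48*a^3 + 44*a^2 - 120*a + 6*y^3 + y^2*(2*a + 22) + y*(-76*a^2 + 50*a - 16) - 32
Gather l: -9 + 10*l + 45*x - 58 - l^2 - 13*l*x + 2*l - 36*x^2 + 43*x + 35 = -l^2 + l*(12 - 13*x) - 36*x^2 + 88*x - 32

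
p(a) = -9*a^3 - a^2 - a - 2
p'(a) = -27*a^2 - 2*a - 1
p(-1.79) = 48.20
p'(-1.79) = -83.93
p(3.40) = -370.70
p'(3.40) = -319.92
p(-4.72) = 926.83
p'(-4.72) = -593.08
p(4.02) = -606.86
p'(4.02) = -445.37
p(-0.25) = -1.67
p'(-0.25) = -2.19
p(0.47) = -3.63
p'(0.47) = -7.90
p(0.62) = -5.15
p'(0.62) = -12.62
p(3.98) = -589.22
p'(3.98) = -436.65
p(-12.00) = 15418.00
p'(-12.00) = -3865.00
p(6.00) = -1988.00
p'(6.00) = -985.00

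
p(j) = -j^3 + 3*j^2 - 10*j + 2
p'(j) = -3*j^2 + 6*j - 10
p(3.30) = -34.27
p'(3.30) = -22.87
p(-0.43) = 6.93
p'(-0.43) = -13.13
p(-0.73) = 11.29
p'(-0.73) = -15.98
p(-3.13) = 93.35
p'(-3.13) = -58.17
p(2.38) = -18.29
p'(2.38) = -12.71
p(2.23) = -16.47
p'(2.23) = -11.54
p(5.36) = -119.40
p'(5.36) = -64.03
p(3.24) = -32.92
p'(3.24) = -22.05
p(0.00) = 2.00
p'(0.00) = -10.00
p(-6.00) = 386.00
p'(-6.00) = -154.00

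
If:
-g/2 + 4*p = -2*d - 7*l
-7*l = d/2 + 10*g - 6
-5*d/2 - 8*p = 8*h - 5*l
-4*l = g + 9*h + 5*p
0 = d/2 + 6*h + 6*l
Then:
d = 723/2371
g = 1391/2371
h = -215/9484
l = -13/4742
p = -705/9484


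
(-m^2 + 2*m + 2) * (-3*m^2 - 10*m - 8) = 3*m^4 + 4*m^3 - 18*m^2 - 36*m - 16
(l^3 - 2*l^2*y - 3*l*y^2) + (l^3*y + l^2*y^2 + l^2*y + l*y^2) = l^3*y + l^3 + l^2*y^2 - l^2*y - 2*l*y^2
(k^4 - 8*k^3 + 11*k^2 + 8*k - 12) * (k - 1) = k^5 - 9*k^4 + 19*k^3 - 3*k^2 - 20*k + 12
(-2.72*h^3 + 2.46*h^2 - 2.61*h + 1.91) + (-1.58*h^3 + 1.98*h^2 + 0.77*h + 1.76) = -4.3*h^3 + 4.44*h^2 - 1.84*h + 3.67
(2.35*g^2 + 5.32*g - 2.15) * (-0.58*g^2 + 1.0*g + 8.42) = -1.363*g^4 - 0.7356*g^3 + 26.354*g^2 + 42.6444*g - 18.103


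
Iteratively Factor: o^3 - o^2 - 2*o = (o)*(o^2 - o - 2) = o*(o - 2)*(o + 1)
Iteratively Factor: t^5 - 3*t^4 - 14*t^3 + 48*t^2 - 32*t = (t - 1)*(t^4 - 2*t^3 - 16*t^2 + 32*t) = (t - 4)*(t - 1)*(t^3 + 2*t^2 - 8*t) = (t - 4)*(t - 2)*(t - 1)*(t^2 + 4*t) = (t - 4)*(t - 2)*(t - 1)*(t + 4)*(t)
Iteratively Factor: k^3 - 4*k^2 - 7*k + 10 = (k - 5)*(k^2 + k - 2) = (k - 5)*(k - 1)*(k + 2)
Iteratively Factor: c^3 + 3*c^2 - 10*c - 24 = (c + 2)*(c^2 + c - 12) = (c - 3)*(c + 2)*(c + 4)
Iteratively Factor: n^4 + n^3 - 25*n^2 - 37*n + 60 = (n - 1)*(n^3 + 2*n^2 - 23*n - 60) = (n - 5)*(n - 1)*(n^2 + 7*n + 12) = (n - 5)*(n - 1)*(n + 4)*(n + 3)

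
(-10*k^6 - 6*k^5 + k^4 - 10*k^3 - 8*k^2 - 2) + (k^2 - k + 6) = -10*k^6 - 6*k^5 + k^4 - 10*k^3 - 7*k^2 - k + 4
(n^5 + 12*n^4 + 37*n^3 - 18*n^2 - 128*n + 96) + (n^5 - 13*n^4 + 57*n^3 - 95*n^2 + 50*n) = 2*n^5 - n^4 + 94*n^3 - 113*n^2 - 78*n + 96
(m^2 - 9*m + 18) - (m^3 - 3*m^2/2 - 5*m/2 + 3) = -m^3 + 5*m^2/2 - 13*m/2 + 15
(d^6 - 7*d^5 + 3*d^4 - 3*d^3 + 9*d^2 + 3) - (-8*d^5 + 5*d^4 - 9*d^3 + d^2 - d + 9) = d^6 + d^5 - 2*d^4 + 6*d^3 + 8*d^2 + d - 6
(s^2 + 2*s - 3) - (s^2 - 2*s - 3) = 4*s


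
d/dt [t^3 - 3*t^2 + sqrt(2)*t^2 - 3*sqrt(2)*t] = 3*t^2 - 6*t + 2*sqrt(2)*t - 3*sqrt(2)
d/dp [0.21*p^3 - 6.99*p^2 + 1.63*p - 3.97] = 0.63*p^2 - 13.98*p + 1.63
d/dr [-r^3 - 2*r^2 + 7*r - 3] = -3*r^2 - 4*r + 7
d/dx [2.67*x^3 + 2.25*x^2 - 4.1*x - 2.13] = 8.01*x^2 + 4.5*x - 4.1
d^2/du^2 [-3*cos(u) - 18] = 3*cos(u)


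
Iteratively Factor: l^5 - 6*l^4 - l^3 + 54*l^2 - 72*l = (l + 3)*(l^4 - 9*l^3 + 26*l^2 - 24*l) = (l - 3)*(l + 3)*(l^3 - 6*l^2 + 8*l) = (l - 4)*(l - 3)*(l + 3)*(l^2 - 2*l) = l*(l - 4)*(l - 3)*(l + 3)*(l - 2)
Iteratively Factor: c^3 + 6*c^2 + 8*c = (c + 4)*(c^2 + 2*c) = c*(c + 4)*(c + 2)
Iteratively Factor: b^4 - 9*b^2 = (b)*(b^3 - 9*b) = b^2*(b^2 - 9) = b^2*(b + 3)*(b - 3)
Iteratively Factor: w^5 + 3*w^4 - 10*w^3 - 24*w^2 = (w)*(w^4 + 3*w^3 - 10*w^2 - 24*w) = w*(w + 2)*(w^3 + w^2 - 12*w) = w*(w + 2)*(w + 4)*(w^2 - 3*w) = w^2*(w + 2)*(w + 4)*(w - 3)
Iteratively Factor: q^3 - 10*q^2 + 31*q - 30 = (q - 5)*(q^2 - 5*q + 6) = (q - 5)*(q - 3)*(q - 2)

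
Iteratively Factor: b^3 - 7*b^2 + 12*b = (b - 3)*(b^2 - 4*b) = b*(b - 3)*(b - 4)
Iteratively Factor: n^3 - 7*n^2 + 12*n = (n)*(n^2 - 7*n + 12) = n*(n - 3)*(n - 4)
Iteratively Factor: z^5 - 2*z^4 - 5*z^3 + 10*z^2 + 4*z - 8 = (z + 2)*(z^4 - 4*z^3 + 3*z^2 + 4*z - 4) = (z + 1)*(z + 2)*(z^3 - 5*z^2 + 8*z - 4) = (z - 2)*(z + 1)*(z + 2)*(z^2 - 3*z + 2) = (z - 2)*(z - 1)*(z + 1)*(z + 2)*(z - 2)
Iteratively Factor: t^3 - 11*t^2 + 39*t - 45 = (t - 3)*(t^2 - 8*t + 15) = (t - 3)^2*(t - 5)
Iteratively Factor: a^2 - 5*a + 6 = (a - 2)*(a - 3)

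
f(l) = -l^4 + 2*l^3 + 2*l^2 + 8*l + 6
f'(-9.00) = 3374.00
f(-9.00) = -7923.00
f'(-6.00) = 1064.00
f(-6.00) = -1698.00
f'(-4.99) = 634.45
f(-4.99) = -852.64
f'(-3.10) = 172.42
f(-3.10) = -151.51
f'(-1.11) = 16.42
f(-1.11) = -4.67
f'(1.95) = 8.96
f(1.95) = 29.58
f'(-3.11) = 173.91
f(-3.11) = -153.25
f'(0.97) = 13.87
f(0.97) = 16.58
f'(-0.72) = 9.72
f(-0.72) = 0.26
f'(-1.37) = 24.07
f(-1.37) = -9.87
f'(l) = -4*l^3 + 6*l^2 + 4*l + 8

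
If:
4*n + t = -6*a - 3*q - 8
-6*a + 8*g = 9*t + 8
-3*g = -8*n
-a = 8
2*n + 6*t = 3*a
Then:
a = -8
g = -608/73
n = -228/73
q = 4048/219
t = -216/73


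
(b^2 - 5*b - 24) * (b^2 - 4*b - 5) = b^4 - 9*b^3 - 9*b^2 + 121*b + 120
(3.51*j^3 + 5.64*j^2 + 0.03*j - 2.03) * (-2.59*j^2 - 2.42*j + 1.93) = -9.0909*j^5 - 23.1018*j^4 - 6.9522*j^3 + 16.0703*j^2 + 4.9705*j - 3.9179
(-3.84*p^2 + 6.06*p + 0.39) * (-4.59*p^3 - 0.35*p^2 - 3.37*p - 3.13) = 17.6256*p^5 - 26.4714*p^4 + 9.0297*p^3 - 8.5395*p^2 - 20.2821*p - 1.2207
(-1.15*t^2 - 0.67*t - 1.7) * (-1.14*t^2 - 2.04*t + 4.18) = 1.311*t^4 + 3.1098*t^3 - 1.5022*t^2 + 0.6674*t - 7.106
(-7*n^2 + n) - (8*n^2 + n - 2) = 2 - 15*n^2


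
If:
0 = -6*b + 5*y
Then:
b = 5*y/6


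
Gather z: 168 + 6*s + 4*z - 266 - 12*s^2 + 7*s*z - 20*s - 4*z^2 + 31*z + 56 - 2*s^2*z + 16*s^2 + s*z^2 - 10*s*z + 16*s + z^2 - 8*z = 4*s^2 + 2*s + z^2*(s - 3) + z*(-2*s^2 - 3*s + 27) - 42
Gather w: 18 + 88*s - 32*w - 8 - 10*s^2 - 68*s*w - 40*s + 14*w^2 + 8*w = -10*s^2 + 48*s + 14*w^2 + w*(-68*s - 24) + 10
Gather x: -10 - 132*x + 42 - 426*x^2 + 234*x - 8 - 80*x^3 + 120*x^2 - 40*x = -80*x^3 - 306*x^2 + 62*x + 24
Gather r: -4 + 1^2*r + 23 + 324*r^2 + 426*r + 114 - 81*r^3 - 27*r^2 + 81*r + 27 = -81*r^3 + 297*r^2 + 508*r + 160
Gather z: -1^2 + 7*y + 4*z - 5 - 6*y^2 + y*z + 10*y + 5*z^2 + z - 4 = -6*y^2 + 17*y + 5*z^2 + z*(y + 5) - 10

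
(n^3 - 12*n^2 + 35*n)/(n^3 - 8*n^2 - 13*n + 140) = n/(n + 4)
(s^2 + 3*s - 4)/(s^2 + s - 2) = (s + 4)/(s + 2)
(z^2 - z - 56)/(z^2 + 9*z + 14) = (z - 8)/(z + 2)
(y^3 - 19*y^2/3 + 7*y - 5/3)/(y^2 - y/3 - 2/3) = (3*y^2 - 16*y + 5)/(3*y + 2)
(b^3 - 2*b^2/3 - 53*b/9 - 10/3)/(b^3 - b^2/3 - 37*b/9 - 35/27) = 3*(3*b^2 - 7*b - 6)/(9*b^2 - 18*b - 7)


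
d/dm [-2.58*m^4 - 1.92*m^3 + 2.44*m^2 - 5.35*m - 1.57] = -10.32*m^3 - 5.76*m^2 + 4.88*m - 5.35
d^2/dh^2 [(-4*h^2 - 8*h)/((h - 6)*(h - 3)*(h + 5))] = 8*(-h^6 - 6*h^5 - 57*h^4 + 652*h^3 - 2160*h - 12960)/(h^9 - 12*h^8 - 33*h^7 + 854*h^6 - 1269*h^5 - 19008*h^4 + 62937*h^3 + 99630*h^2 - 656100*h + 729000)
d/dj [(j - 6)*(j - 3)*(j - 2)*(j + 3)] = 4*j^3 - 24*j^2 + 6*j + 72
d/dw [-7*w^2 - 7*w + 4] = -14*w - 7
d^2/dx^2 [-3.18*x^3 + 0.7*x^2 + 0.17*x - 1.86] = 1.4 - 19.08*x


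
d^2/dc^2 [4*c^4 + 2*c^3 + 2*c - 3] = 12*c*(4*c + 1)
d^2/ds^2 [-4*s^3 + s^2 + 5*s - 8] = 2 - 24*s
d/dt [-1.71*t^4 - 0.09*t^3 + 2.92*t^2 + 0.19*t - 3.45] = -6.84*t^3 - 0.27*t^2 + 5.84*t + 0.19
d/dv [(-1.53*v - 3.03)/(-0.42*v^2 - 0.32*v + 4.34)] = (0.6426*v^2 + 0.4896*v - (0.84*v + 0.32)*(1.53*v + 3.03) - 6.6402)/(0.42*v^2 + 0.32*v - 4.34)^2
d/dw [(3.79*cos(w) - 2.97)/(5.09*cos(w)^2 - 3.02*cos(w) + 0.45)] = (19.2911*cos(w)^2 - 30.2346*cos(w) + 7.2639)*sin(w)/(25.9081*cos(w)^4 - 30.7436*cos(w)^3 + 13.7014*cos(w)^2 - 2.718*cos(w) + 0.2025)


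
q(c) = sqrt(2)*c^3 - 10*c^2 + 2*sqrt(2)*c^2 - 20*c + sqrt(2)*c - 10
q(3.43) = -101.05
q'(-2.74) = 52.57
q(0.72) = -26.57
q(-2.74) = -42.01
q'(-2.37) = 39.24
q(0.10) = -11.93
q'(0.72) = -26.71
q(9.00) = 272.79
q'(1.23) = -29.81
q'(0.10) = -19.98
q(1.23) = -41.08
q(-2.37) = -25.06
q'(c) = 3*sqrt(2)*c^2 - 20*c + 4*sqrt(2)*c - 20 + sqrt(2)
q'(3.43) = -17.87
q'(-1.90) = 23.98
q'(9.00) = 195.98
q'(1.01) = -28.74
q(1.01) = -34.63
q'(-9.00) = 454.16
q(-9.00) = -1454.59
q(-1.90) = -10.28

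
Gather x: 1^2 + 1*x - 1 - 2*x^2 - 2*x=-2*x^2 - x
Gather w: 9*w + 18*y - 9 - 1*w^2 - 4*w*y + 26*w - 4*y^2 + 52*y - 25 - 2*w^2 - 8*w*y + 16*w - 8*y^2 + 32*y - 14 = -3*w^2 + w*(51 - 12*y) - 12*y^2 + 102*y - 48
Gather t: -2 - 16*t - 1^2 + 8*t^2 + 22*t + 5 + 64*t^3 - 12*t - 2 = 64*t^3 + 8*t^2 - 6*t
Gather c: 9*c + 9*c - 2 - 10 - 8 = 18*c - 20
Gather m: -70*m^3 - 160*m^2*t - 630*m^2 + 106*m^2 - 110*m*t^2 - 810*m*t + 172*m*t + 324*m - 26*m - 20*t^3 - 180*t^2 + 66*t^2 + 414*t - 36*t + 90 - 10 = -70*m^3 + m^2*(-160*t - 524) + m*(-110*t^2 - 638*t + 298) - 20*t^3 - 114*t^2 + 378*t + 80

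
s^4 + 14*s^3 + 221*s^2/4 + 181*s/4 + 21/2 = (s + 1/2)^2*(s + 6)*(s + 7)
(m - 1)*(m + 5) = m^2 + 4*m - 5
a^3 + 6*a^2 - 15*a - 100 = (a - 4)*(a + 5)^2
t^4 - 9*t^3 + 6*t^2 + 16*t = t*(t - 8)*(t - 2)*(t + 1)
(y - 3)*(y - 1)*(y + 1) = y^3 - 3*y^2 - y + 3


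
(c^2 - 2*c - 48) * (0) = 0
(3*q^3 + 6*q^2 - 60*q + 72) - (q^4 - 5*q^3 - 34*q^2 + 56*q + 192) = -q^4 + 8*q^3 + 40*q^2 - 116*q - 120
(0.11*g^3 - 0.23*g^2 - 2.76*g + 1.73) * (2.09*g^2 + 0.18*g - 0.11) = 0.2299*g^5 - 0.4609*g^4 - 5.8219*g^3 + 3.1442*g^2 + 0.615*g - 0.1903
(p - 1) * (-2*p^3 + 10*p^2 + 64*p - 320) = -2*p^4 + 12*p^3 + 54*p^2 - 384*p + 320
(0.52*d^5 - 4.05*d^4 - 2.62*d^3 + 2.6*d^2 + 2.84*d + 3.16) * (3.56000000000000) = 1.8512*d^5 - 14.418*d^4 - 9.3272*d^3 + 9.256*d^2 + 10.1104*d + 11.2496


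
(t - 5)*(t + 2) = t^2 - 3*t - 10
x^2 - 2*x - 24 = (x - 6)*(x + 4)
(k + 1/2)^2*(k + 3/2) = k^3 + 5*k^2/2 + 7*k/4 + 3/8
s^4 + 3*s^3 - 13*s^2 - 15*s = s*(s - 3)*(s + 1)*(s + 5)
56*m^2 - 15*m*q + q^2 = (-8*m + q)*(-7*m + q)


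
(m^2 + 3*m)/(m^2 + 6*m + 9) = m/(m + 3)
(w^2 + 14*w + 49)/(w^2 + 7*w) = (w + 7)/w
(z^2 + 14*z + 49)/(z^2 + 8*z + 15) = (z^2 + 14*z + 49)/(z^2 + 8*z + 15)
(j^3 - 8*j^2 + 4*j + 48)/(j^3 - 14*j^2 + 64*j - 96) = (j + 2)/(j - 4)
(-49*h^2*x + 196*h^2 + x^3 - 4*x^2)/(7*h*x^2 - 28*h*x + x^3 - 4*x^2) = (-7*h + x)/x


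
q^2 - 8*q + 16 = (q - 4)^2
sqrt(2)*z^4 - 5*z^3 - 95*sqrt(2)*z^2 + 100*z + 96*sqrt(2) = (z - 8*sqrt(2))*(z - sqrt(2))*(z + 6*sqrt(2))*(sqrt(2)*z + 1)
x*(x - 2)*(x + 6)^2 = x^4 + 10*x^3 + 12*x^2 - 72*x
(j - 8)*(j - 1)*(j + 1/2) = j^3 - 17*j^2/2 + 7*j/2 + 4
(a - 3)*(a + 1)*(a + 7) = a^3 + 5*a^2 - 17*a - 21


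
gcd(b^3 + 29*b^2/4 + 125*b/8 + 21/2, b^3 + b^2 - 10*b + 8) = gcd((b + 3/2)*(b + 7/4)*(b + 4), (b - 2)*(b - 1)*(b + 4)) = b + 4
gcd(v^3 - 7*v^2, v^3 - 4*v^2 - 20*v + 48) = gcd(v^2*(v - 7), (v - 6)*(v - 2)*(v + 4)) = 1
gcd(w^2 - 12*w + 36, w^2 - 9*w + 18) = w - 6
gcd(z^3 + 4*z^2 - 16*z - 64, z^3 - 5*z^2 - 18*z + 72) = z + 4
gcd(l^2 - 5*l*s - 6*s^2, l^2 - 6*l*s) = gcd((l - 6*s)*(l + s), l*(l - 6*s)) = -l + 6*s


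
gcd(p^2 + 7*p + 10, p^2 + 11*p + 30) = p + 5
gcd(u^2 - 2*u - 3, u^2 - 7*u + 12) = u - 3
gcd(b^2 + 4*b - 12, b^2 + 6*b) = b + 6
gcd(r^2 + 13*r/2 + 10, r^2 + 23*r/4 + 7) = r + 4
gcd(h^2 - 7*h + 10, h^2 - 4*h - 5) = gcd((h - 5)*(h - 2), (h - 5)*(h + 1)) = h - 5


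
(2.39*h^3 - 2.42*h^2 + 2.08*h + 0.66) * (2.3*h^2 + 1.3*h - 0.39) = 5.497*h^5 - 2.459*h^4 + 0.7059*h^3 + 5.1658*h^2 + 0.0468000000000001*h - 0.2574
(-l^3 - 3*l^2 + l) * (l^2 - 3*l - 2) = -l^5 + 12*l^3 + 3*l^2 - 2*l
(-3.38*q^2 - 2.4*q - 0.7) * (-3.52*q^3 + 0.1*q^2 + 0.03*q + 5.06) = 11.8976*q^5 + 8.11*q^4 + 2.1226*q^3 - 17.2448*q^2 - 12.165*q - 3.542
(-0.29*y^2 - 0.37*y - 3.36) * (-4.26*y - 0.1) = 1.2354*y^3 + 1.6052*y^2 + 14.3506*y + 0.336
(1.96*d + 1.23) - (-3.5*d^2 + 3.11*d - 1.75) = 3.5*d^2 - 1.15*d + 2.98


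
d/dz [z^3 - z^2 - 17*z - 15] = 3*z^2 - 2*z - 17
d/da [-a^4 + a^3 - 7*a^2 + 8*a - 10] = -4*a^3 + 3*a^2 - 14*a + 8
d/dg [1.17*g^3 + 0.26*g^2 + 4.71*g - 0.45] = 3.51*g^2 + 0.52*g + 4.71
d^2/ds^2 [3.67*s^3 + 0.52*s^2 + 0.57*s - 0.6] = 22.02*s + 1.04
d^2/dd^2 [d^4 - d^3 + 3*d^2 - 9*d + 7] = 12*d^2 - 6*d + 6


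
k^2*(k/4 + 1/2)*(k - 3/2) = k^4/4 + k^3/8 - 3*k^2/4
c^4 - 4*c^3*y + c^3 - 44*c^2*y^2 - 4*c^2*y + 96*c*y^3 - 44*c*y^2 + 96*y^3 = (c + 1)*(c - 8*y)*(c - 2*y)*(c + 6*y)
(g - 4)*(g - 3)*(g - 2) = g^3 - 9*g^2 + 26*g - 24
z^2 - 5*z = z*(z - 5)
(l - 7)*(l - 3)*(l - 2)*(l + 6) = l^4 - 6*l^3 - 31*l^2 + 204*l - 252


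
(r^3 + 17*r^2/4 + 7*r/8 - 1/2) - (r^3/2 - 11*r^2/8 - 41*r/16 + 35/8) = r^3/2 + 45*r^2/8 + 55*r/16 - 39/8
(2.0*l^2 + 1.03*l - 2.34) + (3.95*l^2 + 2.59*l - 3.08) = 5.95*l^2 + 3.62*l - 5.42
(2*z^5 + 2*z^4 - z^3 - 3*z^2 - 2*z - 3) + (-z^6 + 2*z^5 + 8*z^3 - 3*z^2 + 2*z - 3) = -z^6 + 4*z^5 + 2*z^4 + 7*z^3 - 6*z^2 - 6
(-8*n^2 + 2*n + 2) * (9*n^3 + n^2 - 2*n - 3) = -72*n^5 + 10*n^4 + 36*n^3 + 22*n^2 - 10*n - 6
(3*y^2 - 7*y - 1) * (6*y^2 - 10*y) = 18*y^4 - 72*y^3 + 64*y^2 + 10*y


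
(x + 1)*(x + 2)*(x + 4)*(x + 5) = x^4 + 12*x^3 + 49*x^2 + 78*x + 40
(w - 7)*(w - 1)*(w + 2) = w^3 - 6*w^2 - 9*w + 14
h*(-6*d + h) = -6*d*h + h^2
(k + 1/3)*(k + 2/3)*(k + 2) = k^3 + 3*k^2 + 20*k/9 + 4/9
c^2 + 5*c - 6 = (c - 1)*(c + 6)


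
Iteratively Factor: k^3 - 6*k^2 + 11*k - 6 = (k - 3)*(k^2 - 3*k + 2) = (k - 3)*(k - 2)*(k - 1)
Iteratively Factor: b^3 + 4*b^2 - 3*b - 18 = (b + 3)*(b^2 + b - 6) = (b + 3)^2*(b - 2)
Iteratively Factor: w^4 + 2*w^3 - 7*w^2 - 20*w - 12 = (w - 3)*(w^3 + 5*w^2 + 8*w + 4) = (w - 3)*(w + 2)*(w^2 + 3*w + 2) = (w - 3)*(w + 1)*(w + 2)*(w + 2)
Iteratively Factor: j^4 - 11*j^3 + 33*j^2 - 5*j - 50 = (j - 5)*(j^3 - 6*j^2 + 3*j + 10) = (j - 5)^2*(j^2 - j - 2) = (j - 5)^2*(j - 2)*(j + 1)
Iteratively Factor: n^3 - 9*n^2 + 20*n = (n)*(n^2 - 9*n + 20) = n*(n - 4)*(n - 5)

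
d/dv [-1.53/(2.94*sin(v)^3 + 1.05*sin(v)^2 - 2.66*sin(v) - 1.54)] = (13.4946*sin(v)^2 + 3.213*sin(v) - 4.0698)*cos(v)/(2.94*sin(v)^3 + 1.05*sin(v)^2 - 2.66*sin(v) - 1.54)^2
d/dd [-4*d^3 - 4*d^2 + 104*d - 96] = -12*d^2 - 8*d + 104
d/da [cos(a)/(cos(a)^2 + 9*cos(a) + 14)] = (cos(a)^2 - 14)*sin(a)/((cos(a) + 2)^2*(cos(a) + 7)^2)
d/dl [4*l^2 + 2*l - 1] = 8*l + 2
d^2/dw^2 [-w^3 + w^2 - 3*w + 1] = 2 - 6*w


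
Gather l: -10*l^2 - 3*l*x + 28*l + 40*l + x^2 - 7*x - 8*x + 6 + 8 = -10*l^2 + l*(68 - 3*x) + x^2 - 15*x + 14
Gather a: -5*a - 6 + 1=-5*a - 5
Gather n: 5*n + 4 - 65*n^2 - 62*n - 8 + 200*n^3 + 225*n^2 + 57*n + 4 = 200*n^3 + 160*n^2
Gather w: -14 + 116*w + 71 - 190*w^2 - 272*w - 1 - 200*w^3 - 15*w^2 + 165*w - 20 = -200*w^3 - 205*w^2 + 9*w + 36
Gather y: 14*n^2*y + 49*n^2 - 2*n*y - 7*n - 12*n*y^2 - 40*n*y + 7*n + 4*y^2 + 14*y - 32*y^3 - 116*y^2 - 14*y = 49*n^2 - 32*y^3 + y^2*(-12*n - 112) + y*(14*n^2 - 42*n)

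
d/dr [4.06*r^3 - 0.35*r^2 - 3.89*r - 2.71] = 12.18*r^2 - 0.7*r - 3.89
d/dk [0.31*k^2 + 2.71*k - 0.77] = 0.62*k + 2.71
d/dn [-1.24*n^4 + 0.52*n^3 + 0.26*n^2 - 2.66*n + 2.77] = -4.96*n^3 + 1.56*n^2 + 0.52*n - 2.66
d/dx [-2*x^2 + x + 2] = 1 - 4*x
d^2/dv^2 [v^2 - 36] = 2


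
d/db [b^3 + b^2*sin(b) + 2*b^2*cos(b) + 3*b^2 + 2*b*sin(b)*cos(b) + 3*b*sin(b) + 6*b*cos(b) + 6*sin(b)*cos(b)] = -2*b^2*sin(b) + b^2*cos(b) + 3*b^2 - 4*b*sin(b) + 7*b*cos(b) + 2*b*cos(2*b) + 6*b + 3*sin(b) + sin(2*b) + 6*cos(b) + 6*cos(2*b)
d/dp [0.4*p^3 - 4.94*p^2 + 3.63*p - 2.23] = 1.2*p^2 - 9.88*p + 3.63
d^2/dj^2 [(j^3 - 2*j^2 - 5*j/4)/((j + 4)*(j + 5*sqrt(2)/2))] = 2*(60*sqrt(2)*j^3 + 141*j^3 + 600*j^2 + 720*sqrt(2)*j^2 + 150*sqrt(2)*j + 2400*j - 1350 + 200*sqrt(2))/(4*j^6 + 30*sqrt(2)*j^5 + 48*j^5 + 342*j^4 + 360*sqrt(2)*j^4 + 2056*j^3 + 1565*sqrt(2)*j^3 + 3420*sqrt(2)*j^2 + 7200*j^2 + 6000*sqrt(2)*j + 9600*j + 8000*sqrt(2))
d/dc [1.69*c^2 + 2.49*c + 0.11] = 3.38*c + 2.49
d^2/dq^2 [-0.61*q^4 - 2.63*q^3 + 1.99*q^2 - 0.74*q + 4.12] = -7.32*q^2 - 15.78*q + 3.98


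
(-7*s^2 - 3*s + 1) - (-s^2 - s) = -6*s^2 - 2*s + 1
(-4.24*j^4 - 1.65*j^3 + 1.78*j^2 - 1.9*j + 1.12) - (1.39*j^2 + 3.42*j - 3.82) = -4.24*j^4 - 1.65*j^3 + 0.39*j^2 - 5.32*j + 4.94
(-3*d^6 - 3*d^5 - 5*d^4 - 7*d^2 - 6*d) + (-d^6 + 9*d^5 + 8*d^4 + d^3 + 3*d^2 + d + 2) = -4*d^6 + 6*d^5 + 3*d^4 + d^3 - 4*d^2 - 5*d + 2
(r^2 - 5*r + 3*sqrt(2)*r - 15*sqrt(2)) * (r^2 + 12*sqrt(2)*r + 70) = r^4 - 5*r^3 + 15*sqrt(2)*r^3 - 75*sqrt(2)*r^2 + 142*r^2 - 710*r + 210*sqrt(2)*r - 1050*sqrt(2)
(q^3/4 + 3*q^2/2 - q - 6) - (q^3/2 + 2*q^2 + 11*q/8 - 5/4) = -q^3/4 - q^2/2 - 19*q/8 - 19/4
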